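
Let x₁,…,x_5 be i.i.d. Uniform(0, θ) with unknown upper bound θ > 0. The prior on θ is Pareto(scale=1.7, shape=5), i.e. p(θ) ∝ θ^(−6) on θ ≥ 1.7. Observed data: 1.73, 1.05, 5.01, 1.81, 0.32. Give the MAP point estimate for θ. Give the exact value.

The Uniform(0, θ) likelihood is θ^(−n) for θ ≥ max(xᵢ), zero otherwise. Here max(xᵢ) = 5.01.
Posterior ∝ θ^(−6) · θ^(−5) = θ^(−11) on θ ≥ max(1.7, 5.01) = 5.01.
This density is strictly decreasing in θ, so the posterior mode lies at the lower boundary of the support.

θ̂_MAP = 5.01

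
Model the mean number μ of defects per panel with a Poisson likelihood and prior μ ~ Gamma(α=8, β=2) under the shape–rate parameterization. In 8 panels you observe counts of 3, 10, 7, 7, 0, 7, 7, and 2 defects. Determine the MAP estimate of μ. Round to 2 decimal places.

Σxᵢ = 3+10+7+7+0+7+7+2 = 43, with n = 8.
Posterior ∝ μ^7e^(−2μ) · μ^43e^(−8μ) = μ^50e^(−10μ), i.e. Gamma(shape=51, rate=10).
The mode of a Gamma(a, b) with a ≥ 1 (shape–rate) is (a−1)/b = 50/10 ≈ 5.00.

μ̂_MAP = 5.00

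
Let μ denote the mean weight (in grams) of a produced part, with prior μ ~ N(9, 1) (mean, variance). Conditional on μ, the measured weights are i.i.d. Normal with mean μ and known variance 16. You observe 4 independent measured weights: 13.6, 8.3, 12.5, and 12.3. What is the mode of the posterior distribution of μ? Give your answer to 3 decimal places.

μ̂_MAP = 9.535

n = 4; x̄ = (13.6 + 8.3 + 12.5 + 12.3)/4 = 46.7/4 = 11.675.
For a Normal prior and Normal likelihood with known variance, the posterior is Normal; its mode equals its mean, the precision-weighted average.
Prior precision 1/σ₀² = 1/1 = 1; data precision n/σ² = 4/16 = 0.25.
μ̂ = (1·9 + 0.25·11.675) / (1 + 0.25) = 11.91875/1.25 = 9.535.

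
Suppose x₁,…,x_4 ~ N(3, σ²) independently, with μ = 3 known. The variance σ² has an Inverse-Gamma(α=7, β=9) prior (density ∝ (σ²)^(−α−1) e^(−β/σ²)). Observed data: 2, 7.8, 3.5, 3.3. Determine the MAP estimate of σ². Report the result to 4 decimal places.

σ̂²_MAP = 2.1190

Sum of squared deviations about the known mean: SS = (2−3)² + (7.8−3)² + (3.5−3)² + (3.3−3)² = 24.38.
The Normal likelihood contributes (σ²)^(−n/2) exp(−SS/(2σ²)), so the posterior is Inverse-Gamma(α + n/2, β + SS/2) = Inverse-Gamma(9, 21.19).
The mode of Inverse-Gamma(a, b) is b/(a+1) = 21.19/10 ≈ 2.1190.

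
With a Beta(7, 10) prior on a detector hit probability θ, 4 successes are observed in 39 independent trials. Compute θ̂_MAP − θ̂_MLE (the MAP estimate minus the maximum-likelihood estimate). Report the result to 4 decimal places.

Posterior is Beta(11, 45); MAP = (11−1)/(56−2) = 10/54 ≈ 0.18519.
MLE ignores the prior: θ̂_MLE = k/n = 4/39 ≈ 0.10256.
Difference = 10/54 − 4/39 = 29/351 ≈ 0.0826.

MAP − MLE = 0.0826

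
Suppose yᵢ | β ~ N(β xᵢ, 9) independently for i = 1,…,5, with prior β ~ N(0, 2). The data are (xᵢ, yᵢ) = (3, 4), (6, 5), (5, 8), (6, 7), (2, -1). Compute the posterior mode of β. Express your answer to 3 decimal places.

β̂_MAP = 1.066

log p(β | y) = −Σ(yᵢ − βxᵢ)²/(2·9) − β²/(2·2) + const.
Setting the derivative to zero: Σxᵢ(yᵢ − βxᵢ)/9 − β/2 = 0, so β = Σxᵢyᵢ / (Σxᵢ² + σ²/τ²).
Σxᵢyᵢ = 3·4 + 6·5 + 5·8 + 6·7 + 2·(-1) = 122; Σxᵢ² = 110; σ²/τ² = 4.5.
β̂_MAP = 122 / (110 + 4.5) = 122/114.5 ≈ 1.066.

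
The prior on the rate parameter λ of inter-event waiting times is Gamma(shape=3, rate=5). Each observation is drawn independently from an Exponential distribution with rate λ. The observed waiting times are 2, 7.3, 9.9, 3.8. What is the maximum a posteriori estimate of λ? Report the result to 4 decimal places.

λ̂_MAP = 0.2143

The Exponential(rate=λ) likelihood is ∝ λ^n e^(−λΣtᵢ). Here n = 4 and Σtᵢ = 2 + 7.3 + 9.9 + 3.8 = 23.
Posterior ∝ λ^2e^(−5λ) · λ^4e^(−23λ) = λ^6e^(−28λ), i.e. Gamma(7, 28).
Mode = (a−1)/b = 6/28 ≈ 0.2143.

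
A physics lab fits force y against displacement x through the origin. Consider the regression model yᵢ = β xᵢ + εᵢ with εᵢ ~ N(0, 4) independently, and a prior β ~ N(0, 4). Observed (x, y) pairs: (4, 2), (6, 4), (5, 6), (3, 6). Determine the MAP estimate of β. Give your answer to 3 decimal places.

β̂_MAP = 0.920

log p(β | y) = −Σ(yᵢ − βxᵢ)²/(2·4) − β²/(2·4) + const.
Setting the derivative to zero: Σxᵢ(yᵢ − βxᵢ)/4 − β/4 = 0, so β = Σxᵢyᵢ / (Σxᵢ² + σ²/τ²).
Σxᵢyᵢ = 4·2 + 6·4 + 5·6 + 3·6 = 80; Σxᵢ² = 86; σ²/τ² = 1.
β̂_MAP = 80 / (86 + 1) = 80/87 ≈ 0.920.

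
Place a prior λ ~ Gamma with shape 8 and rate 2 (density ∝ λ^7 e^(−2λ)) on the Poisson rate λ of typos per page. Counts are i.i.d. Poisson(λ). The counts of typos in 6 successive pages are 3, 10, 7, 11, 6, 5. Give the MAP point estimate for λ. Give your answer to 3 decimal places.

λ̂_MAP = 6.125

Σxᵢ = 3+10+7+11+6+5 = 42, with n = 6.
Posterior ∝ λ^7e^(−2λ) · λ^42e^(−6λ) = λ^49e^(−8λ), i.e. Gamma(shape=50, rate=8).
The mode of a Gamma(a, b) with a ≥ 1 (shape–rate) is (a−1)/b = 49/8 ≈ 6.125.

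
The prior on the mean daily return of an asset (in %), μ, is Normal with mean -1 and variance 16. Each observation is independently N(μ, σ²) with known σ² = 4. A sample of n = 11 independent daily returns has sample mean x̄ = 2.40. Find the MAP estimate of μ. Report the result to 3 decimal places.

n = 11, x̄ = 2.40.
For a Normal prior and Normal likelihood with known variance, the posterior is Normal; its mode equals its mean, the precision-weighted average.
Prior precision 1/σ₀² = 1/16 = 0.0625; data precision n/σ² = 11/4 = 2.75.
μ̂ = (0.0625·(-1) + 2.75·2.4) / (0.0625 + 2.75) = 6.5375/2.8125 = 523/225 ≈ 2.324.

μ̂_MAP = 2.324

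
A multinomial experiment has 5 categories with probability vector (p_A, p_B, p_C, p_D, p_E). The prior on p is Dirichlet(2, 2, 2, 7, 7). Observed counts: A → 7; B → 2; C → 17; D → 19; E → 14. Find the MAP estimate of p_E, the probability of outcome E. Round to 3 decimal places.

The posterior is Dirichlet(αᵢ + nᵢ) = Dirichlet(9, 4, 19, 26, 21).
For a Dirichlet(a₁,…,a_K) with all aᵢ > 1, the mode has j-th component (aⱼ − 1)/(Σaᵢ − K).
Here Σaᵢ = 79 and K = 5, so p_E = (21 − 1)/(79 − 5) = 20/74 ≈ 0.270.

MAP estimate of p_E = 0.270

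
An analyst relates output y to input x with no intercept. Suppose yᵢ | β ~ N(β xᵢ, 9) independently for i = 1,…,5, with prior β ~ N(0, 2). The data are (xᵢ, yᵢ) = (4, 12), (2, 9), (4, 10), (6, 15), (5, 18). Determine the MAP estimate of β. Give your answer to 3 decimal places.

log p(β | y) = −Σ(yᵢ − βxᵢ)²/(2·9) − β²/(2·2) + const.
Setting the derivative to zero: Σxᵢ(yᵢ − βxᵢ)/9 − β/2 = 0, so β = Σxᵢyᵢ / (Σxᵢ² + σ²/τ²).
Σxᵢyᵢ = 4·12 + 2·9 + 4·10 + 6·15 + 5·18 = 286; Σxᵢ² = 97; σ²/τ² = 4.5.
β̂_MAP = 286 / (97 + 4.5) = 286/101.5 ≈ 2.818.

β̂_MAP = 2.818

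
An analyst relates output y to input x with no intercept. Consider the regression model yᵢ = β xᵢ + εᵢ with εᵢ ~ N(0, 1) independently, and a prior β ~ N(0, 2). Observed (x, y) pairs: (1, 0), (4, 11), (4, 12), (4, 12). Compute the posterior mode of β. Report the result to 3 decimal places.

log p(β | y) = −Σ(yᵢ − βxᵢ)²/(2·1) − β²/(2·2) + const.
Setting the derivative to zero: Σxᵢ(yᵢ − βxᵢ)/1 − β/2 = 0, so β = Σxᵢyᵢ / (Σxᵢ² + σ²/τ²).
Σxᵢyᵢ = 1·0 + 4·11 + 4·12 + 4·12 = 140; Σxᵢ² = 49; σ²/τ² = 0.5.
β̂_MAP = 140 / (49 + 0.5) = 140/49.5 ≈ 2.828.

β̂_MAP = 2.828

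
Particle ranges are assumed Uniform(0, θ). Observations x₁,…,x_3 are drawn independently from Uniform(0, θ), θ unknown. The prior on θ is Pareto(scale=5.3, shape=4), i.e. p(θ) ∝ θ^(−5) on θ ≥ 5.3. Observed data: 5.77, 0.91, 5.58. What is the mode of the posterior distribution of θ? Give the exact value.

θ̂_MAP = 5.77

The Uniform(0, θ) likelihood is θ^(−n) for θ ≥ max(xᵢ), zero otherwise. Here max(xᵢ) = 5.77.
Posterior ∝ θ^(−5) · θ^(−3) = θ^(−8) on θ ≥ max(5.3, 5.77) = 5.77.
This density is strictly decreasing in θ, so the posterior mode lies at the lower boundary of the support.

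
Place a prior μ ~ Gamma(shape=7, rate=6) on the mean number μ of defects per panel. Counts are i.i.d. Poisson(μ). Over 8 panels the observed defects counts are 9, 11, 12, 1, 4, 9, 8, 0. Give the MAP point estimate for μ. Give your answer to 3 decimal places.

Σxᵢ = 9+11+12+1+4+9+8+0 = 54, with n = 8.
Posterior ∝ μ^6e^(−6μ) · μ^54e^(−8μ) = μ^60e^(−14μ), i.e. Gamma(shape=61, rate=14).
The mode of a Gamma(a, b) with a ≥ 1 (shape–rate) is (a−1)/b = 60/14 ≈ 4.286.

μ̂_MAP = 4.286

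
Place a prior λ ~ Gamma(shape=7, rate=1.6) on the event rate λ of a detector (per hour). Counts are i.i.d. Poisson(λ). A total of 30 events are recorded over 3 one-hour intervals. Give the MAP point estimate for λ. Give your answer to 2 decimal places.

λ̂_MAP = 7.83

Σxᵢ = 30, n = 3.
Posterior ∝ λ^6e^(−1.6λ) · λ^30e^(−3λ) = λ^36e^(−4.6λ), i.e. Gamma(shape=37, rate=4.6).
The mode of a Gamma(a, b) with a ≥ 1 (shape–rate) is (a−1)/b = 36/4.6 ≈ 7.83.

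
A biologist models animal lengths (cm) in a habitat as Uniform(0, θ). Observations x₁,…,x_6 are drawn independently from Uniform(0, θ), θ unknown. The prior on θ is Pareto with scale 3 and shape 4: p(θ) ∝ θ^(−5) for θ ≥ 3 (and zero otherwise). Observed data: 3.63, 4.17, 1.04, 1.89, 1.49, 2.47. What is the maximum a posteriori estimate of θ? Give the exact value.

The Uniform(0, θ) likelihood is θ^(−n) for θ ≥ max(xᵢ), zero otherwise. Here max(xᵢ) = 4.17.
Posterior ∝ θ^(−5) · θ^(−6) = θ^(−11) on θ ≥ max(3, 4.17) = 4.17.
This density is strictly decreasing in θ, so the posterior mode lies at the lower boundary of the support.

θ̂_MAP = 4.17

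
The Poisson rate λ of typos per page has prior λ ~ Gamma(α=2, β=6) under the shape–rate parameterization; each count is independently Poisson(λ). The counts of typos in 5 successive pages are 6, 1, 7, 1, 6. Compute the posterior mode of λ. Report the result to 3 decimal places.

Σxᵢ = 6+1+7+1+6 = 21, with n = 5.
Posterior ∝ λe^(−6λ) · λ^21e^(−5λ) = λ^22e^(−11λ), i.e. Gamma(shape=23, rate=11).
The mode of a Gamma(a, b) with a ≥ 1 (shape–rate) is (a−1)/b = 22/11 ≈ 2.000.

λ̂_MAP = 2.000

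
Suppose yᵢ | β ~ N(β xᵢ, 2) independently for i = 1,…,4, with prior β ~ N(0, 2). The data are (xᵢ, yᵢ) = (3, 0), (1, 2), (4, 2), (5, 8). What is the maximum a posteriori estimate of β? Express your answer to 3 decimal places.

log p(β | y) = −Σ(yᵢ − βxᵢ)²/(2·2) − β²/(2·2) + const.
Setting the derivative to zero: Σxᵢ(yᵢ − βxᵢ)/2 − β/2 = 0, so β = Σxᵢyᵢ / (Σxᵢ² + σ²/τ²).
Σxᵢyᵢ = 3·0 + 1·2 + 4·2 + 5·8 = 50; Σxᵢ² = 51; σ²/τ² = 1.
β̂_MAP = 50 / (51 + 1) = 50/52 ≈ 0.962.

β̂_MAP = 0.962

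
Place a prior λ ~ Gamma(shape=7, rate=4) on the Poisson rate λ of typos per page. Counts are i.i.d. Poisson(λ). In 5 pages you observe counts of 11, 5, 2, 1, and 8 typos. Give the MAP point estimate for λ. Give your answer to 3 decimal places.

Σxᵢ = 11+5+2+1+8 = 27, with n = 5.
Posterior ∝ λ^6e^(−4λ) · λ^27e^(−5λ) = λ^33e^(−9λ), i.e. Gamma(shape=34, rate=9).
The mode of a Gamma(a, b) with a ≥ 1 (shape–rate) is (a−1)/b = 33/9 ≈ 3.667.

λ̂_MAP = 3.667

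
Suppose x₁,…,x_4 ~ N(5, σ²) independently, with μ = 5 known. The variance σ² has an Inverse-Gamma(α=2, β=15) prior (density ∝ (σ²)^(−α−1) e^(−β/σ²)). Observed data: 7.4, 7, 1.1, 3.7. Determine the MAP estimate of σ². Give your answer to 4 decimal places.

Sum of squared deviations about the known mean: SS = (7.4−5)² + (7−5)² + (1.1−5)² + (3.7−5)² = 26.66.
The Normal likelihood contributes (σ²)^(−n/2) exp(−SS/(2σ²)), so the posterior is Inverse-Gamma(α + n/2, β + SS/2) = Inverse-Gamma(4, 28.33).
The mode of Inverse-Gamma(a, b) is b/(a+1) = 28.33/5 ≈ 5.6660.

σ̂²_MAP = 5.6660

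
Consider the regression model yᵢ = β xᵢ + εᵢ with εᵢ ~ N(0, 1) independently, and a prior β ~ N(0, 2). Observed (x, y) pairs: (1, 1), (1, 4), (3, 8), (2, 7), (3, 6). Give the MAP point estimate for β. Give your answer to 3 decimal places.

β̂_MAP = 2.490

log p(β | y) = −Σ(yᵢ − βxᵢ)²/(2·1) − β²/(2·2) + const.
Setting the derivative to zero: Σxᵢ(yᵢ − βxᵢ)/1 − β/2 = 0, so β = Σxᵢyᵢ / (Σxᵢ² + σ²/τ²).
Σxᵢyᵢ = 1·1 + 1·4 + 3·8 + 2·7 + 3·6 = 61; Σxᵢ² = 24; σ²/τ² = 0.5.
β̂_MAP = 61 / (24 + 0.5) = 61/24.5 ≈ 2.490.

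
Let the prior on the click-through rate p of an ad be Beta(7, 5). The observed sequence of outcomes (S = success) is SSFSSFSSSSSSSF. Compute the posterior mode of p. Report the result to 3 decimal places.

Prior: Beta(7, 5).
Data: 11 successes in 14 trials (from the sequence). The binomial likelihood contributes p^11(1−p)^3, so the posterior is Beta(7+11, 5+3) = Beta(18, 8).
For Beta(a, b) with a, b > 1 the mode is (a−1)/(a+b−2) = 17/24 ≈ 0.708.

p̂_MAP = 0.708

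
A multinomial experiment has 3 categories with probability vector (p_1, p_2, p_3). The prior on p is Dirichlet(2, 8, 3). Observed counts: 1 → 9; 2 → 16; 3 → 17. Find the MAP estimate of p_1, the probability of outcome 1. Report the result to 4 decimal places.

MAP estimate: 0.1923

The posterior is Dirichlet(αᵢ + nᵢ) = Dirichlet(11, 24, 20).
For a Dirichlet(a₁,…,a_K) with all aᵢ > 1, the mode has j-th component (aⱼ − 1)/(Σaᵢ − K).
Here Σaᵢ = 55 and K = 3, so p_1 = (11 − 1)/(55 − 3) = 10/52 ≈ 0.1923.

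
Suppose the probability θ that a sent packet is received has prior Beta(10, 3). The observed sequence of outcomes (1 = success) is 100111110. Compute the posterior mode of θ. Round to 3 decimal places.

Prior: Beta(10, 3).
Data: 6 successes in 9 trials (from the sequence). The binomial likelihood contributes θ^6(1−θ)^3, so the posterior is Beta(10+6, 3+3) = Beta(16, 6).
For Beta(a, b) with a, b > 1 the mode is (a−1)/(a+b−2) = 15/20 ≈ 0.750.

θ̂_MAP = 0.750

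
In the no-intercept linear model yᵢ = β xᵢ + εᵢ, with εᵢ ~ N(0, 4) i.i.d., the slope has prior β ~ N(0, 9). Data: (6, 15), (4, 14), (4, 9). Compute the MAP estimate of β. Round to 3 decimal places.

log p(β | y) = −Σ(yᵢ − βxᵢ)²/(2·4) − β²/(2·9) + const.
Setting the derivative to zero: Σxᵢ(yᵢ − βxᵢ)/4 − β/9 = 0, so β = Σxᵢyᵢ / (Σxᵢ² + σ²/τ²).
Σxᵢyᵢ = 6·15 + 4·14 + 4·9 = 182; Σxᵢ² = 68; σ²/τ² = 4/9.
β̂_MAP = 182 / (68 + 4/9) = 182/(616/9) = 117/44 ≈ 2.659.

β̂_MAP = 2.659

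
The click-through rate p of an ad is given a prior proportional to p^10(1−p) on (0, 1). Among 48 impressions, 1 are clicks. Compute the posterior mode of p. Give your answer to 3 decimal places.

p̂_MAP = 0.186

The prior density ∝ p^10(1−p)^1 is the kernel of Beta(11, 2).
Data: 1 success in 48 trials. The binomial likelihood contributes p(1−p)^47, so the posterior is Beta(11+1, 2+47) = Beta(12, 49).
For Beta(a, b) with a, b > 1 the mode is (a−1)/(a+b−2) = 11/59 ≈ 0.186.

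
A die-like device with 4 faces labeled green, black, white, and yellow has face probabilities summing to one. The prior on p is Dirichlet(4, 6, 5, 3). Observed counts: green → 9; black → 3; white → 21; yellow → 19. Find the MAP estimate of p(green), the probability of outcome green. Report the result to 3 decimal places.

MAP estimate of p(green) = 0.182

The posterior is Dirichlet(αᵢ + nᵢ) = Dirichlet(13, 9, 26, 22).
For a Dirichlet(a₁,…,a_K) with all aᵢ > 1, the mode has j-th component (aⱼ − 1)/(Σaᵢ − K).
Here Σaᵢ = 70 and K = 4, so p(green) = (13 − 1)/(70 − 4) = 12/66 ≈ 0.182.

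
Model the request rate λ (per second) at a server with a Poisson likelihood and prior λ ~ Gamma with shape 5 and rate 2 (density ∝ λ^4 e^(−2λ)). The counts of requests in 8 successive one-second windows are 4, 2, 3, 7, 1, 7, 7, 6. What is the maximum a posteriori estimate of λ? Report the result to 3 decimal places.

λ̂_MAP = 4.100

Σxᵢ = 4+2+3+7+1+7+7+6 = 37, with n = 8.
Posterior ∝ λ^4e^(−2λ) · λ^37e^(−8λ) = λ^41e^(−10λ), i.e. Gamma(shape=42, rate=10).
The mode of a Gamma(a, b) with a ≥ 1 (shape–rate) is (a−1)/b = 41/10 ≈ 4.100.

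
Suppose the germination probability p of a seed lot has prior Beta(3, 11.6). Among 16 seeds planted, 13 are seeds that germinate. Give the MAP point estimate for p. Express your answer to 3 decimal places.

Prior: Beta(3, 11.6).
Data: 13 successes in 16 trials. The binomial likelihood contributes p^13(1−p)^3, so the posterior is Beta(3+13, 11.6+3) = Beta(16, 14.6).
For Beta(a, b) with a, b > 1 the mode is (a−1)/(a+b−2) = 15/28.6 ≈ 0.524.

p̂_MAP = 0.524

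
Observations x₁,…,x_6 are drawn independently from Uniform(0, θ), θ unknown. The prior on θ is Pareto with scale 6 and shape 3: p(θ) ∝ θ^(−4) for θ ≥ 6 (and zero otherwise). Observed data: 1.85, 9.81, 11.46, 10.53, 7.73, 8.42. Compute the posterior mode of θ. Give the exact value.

θ̂_MAP = 11.46

The Uniform(0, θ) likelihood is θ^(−n) for θ ≥ max(xᵢ), zero otherwise. Here max(xᵢ) = 11.46.
Posterior ∝ θ^(−4) · θ^(−6) = θ^(−10) on θ ≥ max(6, 11.46) = 11.46.
This density is strictly decreasing in θ, so the posterior mode lies at the lower boundary of the support.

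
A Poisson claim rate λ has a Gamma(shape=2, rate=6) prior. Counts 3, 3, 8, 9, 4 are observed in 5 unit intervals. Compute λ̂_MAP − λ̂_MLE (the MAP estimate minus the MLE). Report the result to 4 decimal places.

MAP − MLE = -2.8545

Σxᵢ = 27. Posterior is Gamma(29, 11); MAP = (29−1)/11 = 28/11 ≈ 2.54545.
MLE = x̄ = 27/5 ≈ 5.40000.
Difference = 28/11 − 27/5 = -157/55 ≈ -2.8545.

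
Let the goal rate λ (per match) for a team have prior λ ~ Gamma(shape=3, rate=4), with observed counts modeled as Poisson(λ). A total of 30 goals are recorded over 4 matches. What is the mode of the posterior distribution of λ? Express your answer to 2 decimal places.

λ̂_MAP = 4.00

Σxᵢ = 30, n = 4.
Posterior ∝ λ^2e^(−4λ) · λ^30e^(−4λ) = λ^32e^(−8λ), i.e. Gamma(shape=33, rate=8).
The mode of a Gamma(a, b) with a ≥ 1 (shape–rate) is (a−1)/b = 32/8 ≈ 4.00.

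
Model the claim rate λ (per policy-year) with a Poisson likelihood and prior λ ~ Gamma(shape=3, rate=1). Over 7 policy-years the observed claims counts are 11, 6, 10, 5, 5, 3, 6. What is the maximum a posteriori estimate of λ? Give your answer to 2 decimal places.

Σxᵢ = 11+6+10+5+5+3+6 = 46, with n = 7.
Posterior ∝ λ^2e^(−1λ) · λ^46e^(−7λ) = λ^48e^(−8λ), i.e. Gamma(shape=49, rate=8).
The mode of a Gamma(a, b) with a ≥ 1 (shape–rate) is (a−1)/b = 48/8 ≈ 6.00.

λ̂_MAP = 6.00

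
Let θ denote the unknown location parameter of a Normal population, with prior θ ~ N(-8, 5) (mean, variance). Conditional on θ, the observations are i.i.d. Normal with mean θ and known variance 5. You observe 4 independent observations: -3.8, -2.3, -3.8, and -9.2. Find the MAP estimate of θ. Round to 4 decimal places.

θ̂_MAP = -5.4200

n = 4; x̄ = ((-3.8) + (-2.3) + (-3.8) + (-9.2))/4 = -19.1/4 = -4.775.
For a Normal prior and Normal likelihood with known variance, the posterior is Normal; its mode equals its mean, the precision-weighted average.
Prior precision 1/σ₀² = 1/5 = 0.2; data precision n/σ² = 4/5 = 0.8.
θ̂ = (0.2·(-8) + 0.8·(-4.775)) / (0.2 + 0.8) = (-5.42)/1 = -5.4200.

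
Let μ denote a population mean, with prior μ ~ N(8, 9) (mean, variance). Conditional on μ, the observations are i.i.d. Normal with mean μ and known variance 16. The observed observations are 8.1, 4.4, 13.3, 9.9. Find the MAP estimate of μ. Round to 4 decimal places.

μ̂_MAP = 8.6404

n = 4; x̄ = (8.1 + 4.4 + 13.3 + 9.9)/4 = 35.7/4 = 8.925.
For a Normal prior and Normal likelihood with known variance, the posterior is Normal; its mode equals its mean, the precision-weighted average.
Prior precision 1/σ₀² = 1/9; data precision n/σ² = 4/16 = 0.25.
μ̂ = ((1/9)·8 + 0.25·8.925) / (1/9 + 0.25) = (4493/1440)/(13/36) = 4493/520 ≈ 8.6404.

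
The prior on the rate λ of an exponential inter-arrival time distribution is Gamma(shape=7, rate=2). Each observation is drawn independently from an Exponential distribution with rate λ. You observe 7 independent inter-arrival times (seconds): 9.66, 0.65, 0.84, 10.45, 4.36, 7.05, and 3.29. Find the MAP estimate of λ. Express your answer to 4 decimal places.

λ̂_MAP = 0.3394

The Exponential(rate=λ) likelihood is ∝ λ^n e^(−λΣtᵢ). Here n = 7 and Σtᵢ = 9.66 + 0.65 + 0.84 + 10.45 + 4.36 + 7.05 + 3.29 = 36.30.
Posterior ∝ λ^6e^(−2λ) · λ^7e^(−36.30λ) = λ^13e^(−38.30λ), i.e. Gamma(14, 38.30).
Mode = (a−1)/b = 13/38.30 ≈ 0.3394.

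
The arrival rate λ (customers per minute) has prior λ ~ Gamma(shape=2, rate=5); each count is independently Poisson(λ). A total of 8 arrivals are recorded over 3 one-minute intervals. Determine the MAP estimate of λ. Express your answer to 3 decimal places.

λ̂_MAP = 1.125

Σxᵢ = 8, n = 3.
Posterior ∝ λe^(−5λ) · λ^8e^(−3λ) = λ^9e^(−8λ), i.e. Gamma(shape=10, rate=8).
The mode of a Gamma(a, b) with a ≥ 1 (shape–rate) is (a−1)/b = 9/8 ≈ 1.125.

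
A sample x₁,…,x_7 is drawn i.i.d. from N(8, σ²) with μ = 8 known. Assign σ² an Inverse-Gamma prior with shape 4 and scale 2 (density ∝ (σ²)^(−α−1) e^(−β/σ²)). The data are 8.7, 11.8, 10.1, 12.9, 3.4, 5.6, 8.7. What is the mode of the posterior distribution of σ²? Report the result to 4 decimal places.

Sum of squared deviations about the known mean: SS = (8.7−8)² + (11.8−8)² + (10.1−8)² + (12.9−8)² + (3.4−8)² + (5.6−8)² + (8.7−8)² = 70.76.
The Normal likelihood contributes (σ²)^(−n/2) exp(−SS/(2σ²)), so the posterior is Inverse-Gamma(α + n/2, β + SS/2) = Inverse-Gamma(7.5, 37.38).
The mode of Inverse-Gamma(a, b) is b/(a+1) = 37.38/8.5 ≈ 4.3976.

σ̂²_MAP = 4.3976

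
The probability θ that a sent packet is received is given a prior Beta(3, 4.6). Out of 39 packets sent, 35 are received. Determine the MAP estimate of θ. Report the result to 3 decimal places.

Prior: Beta(3, 4.6).
Data: 35 successes in 39 trials. The binomial likelihood contributes θ^35(1−θ)^4, so the posterior is Beta(3+35, 4.6+4) = Beta(38, 8.6).
For Beta(a, b) with a, b > 1 the mode is (a−1)/(a+b−2) = 37/44.6 ≈ 0.830.

θ̂_MAP = 0.830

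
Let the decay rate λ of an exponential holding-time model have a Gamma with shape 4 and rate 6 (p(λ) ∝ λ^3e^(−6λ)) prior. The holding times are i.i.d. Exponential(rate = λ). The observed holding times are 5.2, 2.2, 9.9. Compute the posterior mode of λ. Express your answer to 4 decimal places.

The Exponential(rate=λ) likelihood is ∝ λ^n e^(−λΣtᵢ). Here n = 3 and Σtᵢ = 5.2 + 2.2 + 9.9 = 17.3.
Posterior ∝ λ^3e^(−6λ) · λ^3e^(−17.3λ) = λ^6e^(−23.3λ), i.e. Gamma(7, 23.3).
Mode = (a−1)/b = 6/23.3 ≈ 0.2575.

λ̂_MAP = 0.2575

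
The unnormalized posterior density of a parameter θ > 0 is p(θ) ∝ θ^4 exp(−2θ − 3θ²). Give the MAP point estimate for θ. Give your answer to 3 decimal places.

θ̂_MAP = 0.667

ℓ'(θ) = 4/θ − 2 − 6θ. Setting this to zero and multiplying by θ: 6θ² + 2θ − 4 = 0.
θ = (−2 + √(2² + 4·6·4)) / (2·6) = (−2 + √100) / 12 = (−2 + 10)/12 = 2/3.
ℓ''(θ) = −4/θ² − 6 < 0, confirming a maximum.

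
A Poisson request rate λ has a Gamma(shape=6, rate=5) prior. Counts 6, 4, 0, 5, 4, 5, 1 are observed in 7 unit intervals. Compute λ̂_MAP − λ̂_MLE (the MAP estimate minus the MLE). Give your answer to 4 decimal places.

Σxᵢ = 25. Posterior is Gamma(31, 12); MAP = (31−1)/12 = 30/12 ≈ 2.50000.
MLE = x̄ = 25/7 ≈ 3.57143.
Difference = 30/12 − 25/7 = -15/14 ≈ -1.0714.

MAP − MLE = -1.0714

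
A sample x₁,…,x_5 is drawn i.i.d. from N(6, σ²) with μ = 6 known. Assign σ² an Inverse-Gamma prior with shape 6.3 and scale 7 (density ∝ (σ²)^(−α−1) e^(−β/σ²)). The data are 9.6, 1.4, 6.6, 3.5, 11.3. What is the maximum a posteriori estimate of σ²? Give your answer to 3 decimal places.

Sum of squared deviations about the known mean: SS = (9.6−6)² + (1.4−6)² + (6.6−6)² + (3.5−6)² + (11.3−6)² = 68.82.
The Normal likelihood contributes (σ²)^(−n/2) exp(−SS/(2σ²)), so the posterior is Inverse-Gamma(α + n/2, β + SS/2) = Inverse-Gamma(8.8, 41.41).
The mode of Inverse-Gamma(a, b) is b/(a+1) = 41.41/9.8 ≈ 4.226.

σ̂²_MAP = 4.226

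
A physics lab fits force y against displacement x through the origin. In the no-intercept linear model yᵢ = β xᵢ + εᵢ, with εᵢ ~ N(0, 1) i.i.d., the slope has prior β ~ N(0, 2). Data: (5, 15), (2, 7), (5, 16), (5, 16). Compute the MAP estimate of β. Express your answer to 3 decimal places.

log p(β | y) = −Σ(yᵢ − βxᵢ)²/(2·1) − β²/(2·2) + const.
Setting the derivative to zero: Σxᵢ(yᵢ − βxᵢ)/1 − β/2 = 0, so β = Σxᵢyᵢ / (Σxᵢ² + σ²/τ²).
Σxᵢyᵢ = 5·15 + 2·7 + 5·16 + 5·16 = 249; Σxᵢ² = 79; σ²/τ² = 0.5.
β̂_MAP = 249 / (79 + 0.5) = 249/79.5 ≈ 3.132.

β̂_MAP = 3.132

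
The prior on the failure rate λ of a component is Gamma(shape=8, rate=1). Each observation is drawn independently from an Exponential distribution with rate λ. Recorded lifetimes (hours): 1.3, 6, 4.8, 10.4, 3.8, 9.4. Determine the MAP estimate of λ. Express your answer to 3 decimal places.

The Exponential(rate=λ) likelihood is ∝ λ^n e^(−λΣtᵢ). Here n = 6 and Σtᵢ = 1.3 + 6 + 4.8 + 10.4 + 3.8 + 9.4 = 35.7.
Posterior ∝ λ^7e^(−1λ) · λ^6e^(−35.7λ) = λ^13e^(−36.7λ), i.e. Gamma(14, 36.7).
Mode = (a−1)/b = 13/36.7 ≈ 0.354.

λ̂_MAP = 0.354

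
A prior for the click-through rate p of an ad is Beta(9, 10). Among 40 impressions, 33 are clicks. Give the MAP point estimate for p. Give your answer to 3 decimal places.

p̂_MAP = 0.719

Prior: Beta(9, 10).
Data: 33 successes in 40 trials. The binomial likelihood contributes p^33(1−p)^7, so the posterior is Beta(9+33, 10+7) = Beta(42, 17).
For Beta(a, b) with a, b > 1 the mode is (a−1)/(a+b−2) = 41/57 ≈ 0.719.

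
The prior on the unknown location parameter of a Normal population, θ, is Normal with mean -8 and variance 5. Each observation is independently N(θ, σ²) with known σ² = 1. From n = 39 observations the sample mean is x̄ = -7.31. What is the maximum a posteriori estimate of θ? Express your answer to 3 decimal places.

θ̂_MAP = -7.314

n = 39, x̄ = -7.31.
For a Normal prior and Normal likelihood with known variance, the posterior is Normal; its mode equals its mean, the precision-weighted average.
Prior precision 1/σ₀² = 1/5 = 0.2; data precision n/σ² = 39/1 = 39.
θ̂ = (0.2·(-8) + 39·(-7.31)) / (0.2 + 39) = (-286.69)/39.2 = -28669/3920 ≈ -7.314.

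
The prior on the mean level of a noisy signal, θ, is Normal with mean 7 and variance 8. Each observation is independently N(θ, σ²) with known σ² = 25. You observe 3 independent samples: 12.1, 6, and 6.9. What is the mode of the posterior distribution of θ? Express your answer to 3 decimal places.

θ̂_MAP = 7.653

n = 3; x̄ = (12.1 + 6 + 6.9)/3 = 25/3 = 25/3 ≈ 8.3333.
For a Normal prior and Normal likelihood with known variance, the posterior is Normal; its mode equals its mean, the precision-weighted average.
Prior precision 1/σ₀² = 1/8 = 0.125; data precision n/σ² = 3/25 = 0.12.
θ̂ = (0.125·7 + 0.12·(25/3)) / (0.125 + 0.12) = 1.875/0.245 = 375/49 ≈ 7.653.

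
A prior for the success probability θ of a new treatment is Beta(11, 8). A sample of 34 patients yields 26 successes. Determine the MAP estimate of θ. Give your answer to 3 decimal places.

θ̂_MAP = 0.706

Prior: Beta(11, 8).
Data: 26 successes in 34 trials. The binomial likelihood contributes θ^26(1−θ)^8, so the posterior is Beta(11+26, 8+8) = Beta(37, 16).
For Beta(a, b) with a, b > 1 the mode is (a−1)/(a+b−2) = 36/51 ≈ 0.706.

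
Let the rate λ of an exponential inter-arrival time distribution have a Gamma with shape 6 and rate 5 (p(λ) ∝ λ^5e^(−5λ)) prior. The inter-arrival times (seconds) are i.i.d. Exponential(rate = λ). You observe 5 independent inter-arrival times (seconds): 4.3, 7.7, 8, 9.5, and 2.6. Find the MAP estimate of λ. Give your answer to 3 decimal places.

λ̂_MAP = 0.270

The Exponential(rate=λ) likelihood is ∝ λ^n e^(−λΣtᵢ). Here n = 5 and Σtᵢ = 4.3 + 7.7 + 8 + 9.5 + 2.6 = 32.1.
Posterior ∝ λ^5e^(−5λ) · λ^5e^(−32.1λ) = λ^10e^(−37.1λ), i.e. Gamma(11, 37.1).
Mode = (a−1)/b = 10/37.1 ≈ 0.270.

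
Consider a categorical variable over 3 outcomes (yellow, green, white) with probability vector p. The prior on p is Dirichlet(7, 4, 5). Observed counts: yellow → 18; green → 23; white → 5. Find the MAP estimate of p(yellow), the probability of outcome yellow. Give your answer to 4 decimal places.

The posterior is Dirichlet(αᵢ + nᵢ) = Dirichlet(25, 27, 10).
For a Dirichlet(a₁,…,a_K) with all aᵢ > 1, the mode has j-th component (aⱼ − 1)/(Σaᵢ − K).
Here Σaᵢ = 62 and K = 3, so p(yellow) = (25 − 1)/(62 − 3) = 24/59 ≈ 0.4068.

MAP estimate of p(yellow) = 0.4068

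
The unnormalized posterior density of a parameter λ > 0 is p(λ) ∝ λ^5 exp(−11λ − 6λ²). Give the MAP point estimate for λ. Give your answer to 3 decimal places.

ℓ'(λ) = 5/λ − 11 − 12λ. Setting this to zero and multiplying by λ: 12λ² + 11λ − 5 = 0.
λ = (−11 + √(11² + 4·12·5)) / (2·12) = (−11 + √361) / 24 = (−11 + 19)/24 = 1/3.
ℓ''(λ) = −5/λ² − 12 < 0, confirming a maximum.

λ̂_MAP = 0.333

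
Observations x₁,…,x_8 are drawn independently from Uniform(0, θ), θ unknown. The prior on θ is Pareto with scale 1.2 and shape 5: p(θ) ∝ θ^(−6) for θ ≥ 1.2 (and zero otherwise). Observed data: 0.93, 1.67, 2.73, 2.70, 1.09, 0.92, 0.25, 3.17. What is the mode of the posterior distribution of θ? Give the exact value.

θ̂_MAP = 3.17

The Uniform(0, θ) likelihood is θ^(−n) for θ ≥ max(xᵢ), zero otherwise. Here max(xᵢ) = 3.17.
Posterior ∝ θ^(−6) · θ^(−8) = θ^(−14) on θ ≥ max(1.2, 3.17) = 3.17.
This density is strictly decreasing in θ, so the posterior mode lies at the lower boundary of the support.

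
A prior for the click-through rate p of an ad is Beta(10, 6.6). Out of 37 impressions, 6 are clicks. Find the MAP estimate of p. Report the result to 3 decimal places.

Prior: Beta(10, 6.6).
Data: 6 successes in 37 trials. The binomial likelihood contributes p^6(1−p)^31, so the posterior is Beta(10+6, 6.6+31) = Beta(16, 37.6).
For Beta(a, b) with a, b > 1 the mode is (a−1)/(a+b−2) = 15/51.6 ≈ 0.291.

p̂_MAP = 0.291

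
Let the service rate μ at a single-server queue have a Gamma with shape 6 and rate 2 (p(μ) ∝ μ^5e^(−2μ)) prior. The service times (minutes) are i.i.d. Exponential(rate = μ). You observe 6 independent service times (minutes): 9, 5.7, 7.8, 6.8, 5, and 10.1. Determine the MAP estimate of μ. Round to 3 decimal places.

The Exponential(rate=μ) likelihood is ∝ μ^n e^(−μΣtᵢ). Here n = 6 and Σtᵢ = 9 + 5.7 + 7.8 + 6.8 + 5 + 10.1 = 44.4.
Posterior ∝ μ^5e^(−2μ) · μ^6e^(−44.4μ) = μ^11e^(−46.4μ), i.e. Gamma(12, 46.4).
Mode = (a−1)/b = 11/46.4 ≈ 0.237.

μ̂_MAP = 0.237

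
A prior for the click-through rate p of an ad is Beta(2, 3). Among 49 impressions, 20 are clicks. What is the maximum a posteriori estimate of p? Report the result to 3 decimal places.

p̂_MAP = 0.404

Prior: Beta(2, 3).
Data: 20 successes in 49 trials. The binomial likelihood contributes p^20(1−p)^29, so the posterior is Beta(2+20, 3+29) = Beta(22, 32).
For Beta(a, b) with a, b > 1 the mode is (a−1)/(a+b−2) = 21/52 ≈ 0.404.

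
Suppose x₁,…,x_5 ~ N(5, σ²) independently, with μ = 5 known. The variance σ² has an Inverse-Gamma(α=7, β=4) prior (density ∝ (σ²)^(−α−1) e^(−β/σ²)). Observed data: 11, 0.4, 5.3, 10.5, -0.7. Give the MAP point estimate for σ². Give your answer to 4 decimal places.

σ̂²_MAP = 6.0948

Sum of squared deviations about the known mean: SS = (11−5)² + (0.4−5)² + (5.3−5)² + (10.5−5)² + (-0.7−5)² = 119.99.
The Normal likelihood contributes (σ²)^(−n/2) exp(−SS/(2σ²)), so the posterior is Inverse-Gamma(α + n/2, β + SS/2) = Inverse-Gamma(9.5, 63.995).
The mode of Inverse-Gamma(a, b) is b/(a+1) = 63.995/10.5 ≈ 6.0948.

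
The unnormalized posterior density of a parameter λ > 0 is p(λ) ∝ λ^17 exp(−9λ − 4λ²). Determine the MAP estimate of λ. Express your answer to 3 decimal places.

λ̂_MAP = 1.000

ℓ'(λ) = 17/λ − 9 − 8λ. Setting this to zero and multiplying by λ: 8λ² + 9λ − 17 = 0.
λ = (−9 + √(9² + 4·8·17)) / (2·8) = (−9 + √625) / 16 = (−9 + 25)/16 = 1.
ℓ''(λ) = −17/λ² − 8 < 0, confirming a maximum.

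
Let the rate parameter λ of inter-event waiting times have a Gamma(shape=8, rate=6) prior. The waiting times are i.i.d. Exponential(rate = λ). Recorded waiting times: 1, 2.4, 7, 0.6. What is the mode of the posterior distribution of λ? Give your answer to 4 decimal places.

λ̂_MAP = 0.6471

The Exponential(rate=λ) likelihood is ∝ λ^n e^(−λΣtᵢ). Here n = 4 and Σtᵢ = 1 + 2.4 + 7 + 0.6 = 11.
Posterior ∝ λ^7e^(−6λ) · λ^4e^(−11λ) = λ^11e^(−17λ), i.e. Gamma(12, 17).
Mode = (a−1)/b = 11/17 ≈ 0.6471.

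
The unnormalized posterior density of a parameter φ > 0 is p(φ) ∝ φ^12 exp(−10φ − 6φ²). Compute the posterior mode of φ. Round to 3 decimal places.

ℓ'(φ) = 12/φ − 10 − 12φ. Setting this to zero and multiplying by φ: 12φ² + 10φ − 12 = 0.
φ = (−10 + √(10² + 4·12·12)) / (2·12) = (−10 + √676) / 24 = (−10 + 26)/24 = 2/3.
ℓ''(φ) = −12/φ² − 12 < 0, confirming a maximum.

φ̂_MAP = 0.667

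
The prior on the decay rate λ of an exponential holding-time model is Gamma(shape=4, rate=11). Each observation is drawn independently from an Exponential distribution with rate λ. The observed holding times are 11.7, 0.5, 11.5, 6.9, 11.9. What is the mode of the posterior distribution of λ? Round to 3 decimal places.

λ̂_MAP = 0.150

The Exponential(rate=λ) likelihood is ∝ λ^n e^(−λΣtᵢ). Here n = 5 and Σtᵢ = 11.7 + 0.5 + 11.5 + 6.9 + 11.9 = 42.5.
Posterior ∝ λ^3e^(−11λ) · λ^5e^(−42.5λ) = λ^8e^(−53.5λ), i.e. Gamma(9, 53.5).
Mode = (a−1)/b = 8/53.5 ≈ 0.150.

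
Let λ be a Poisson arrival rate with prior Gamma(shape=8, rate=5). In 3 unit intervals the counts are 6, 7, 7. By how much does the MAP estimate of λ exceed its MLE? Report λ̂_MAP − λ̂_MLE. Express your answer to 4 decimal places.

MAP − MLE = -3.2917

Σxᵢ = 20. Posterior is Gamma(28, 8); MAP = (28−1)/8 = 27/8 ≈ 3.37500.
MLE = x̄ = 20/3 ≈ 6.66667.
Difference = 27/8 − 20/3 = -79/24 ≈ -3.2917.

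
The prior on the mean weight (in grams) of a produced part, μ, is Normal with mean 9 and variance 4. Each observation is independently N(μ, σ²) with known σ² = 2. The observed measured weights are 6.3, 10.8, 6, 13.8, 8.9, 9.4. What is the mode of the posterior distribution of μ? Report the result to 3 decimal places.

μ̂_MAP = 9.185

n = 6; x̄ = (6.3 + 10.8 + 6 + 13.8 + 8.9 + 9.4)/6 = 55.2/6 = 9.2.
For a Normal prior and Normal likelihood with known variance, the posterior is Normal; its mode equals its mean, the precision-weighted average.
Prior precision 1/σ₀² = 1/4 = 0.25; data precision n/σ² = 6/2 = 3.
μ̂ = (0.25·9 + 3·9.2) / (0.25 + 3) = 29.85/3.25 = 597/65 ≈ 9.185.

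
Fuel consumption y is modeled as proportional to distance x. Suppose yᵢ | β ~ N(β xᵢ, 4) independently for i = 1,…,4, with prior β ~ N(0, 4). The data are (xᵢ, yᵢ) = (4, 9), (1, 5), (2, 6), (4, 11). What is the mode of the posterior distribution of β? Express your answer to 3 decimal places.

log p(β | y) = −Σ(yᵢ − βxᵢ)²/(2·4) − β²/(2·4) + const.
Setting the derivative to zero: Σxᵢ(yᵢ − βxᵢ)/4 − β/4 = 0, so β = Σxᵢyᵢ / (Σxᵢ² + σ²/τ²).
Σxᵢyᵢ = 4·9 + 1·5 + 2·6 + 4·11 = 97; Σxᵢ² = 37; σ²/τ² = 1.
β̂_MAP = 97 / (37 + 1) = 97/38 ≈ 2.553.

β̂_MAP = 2.553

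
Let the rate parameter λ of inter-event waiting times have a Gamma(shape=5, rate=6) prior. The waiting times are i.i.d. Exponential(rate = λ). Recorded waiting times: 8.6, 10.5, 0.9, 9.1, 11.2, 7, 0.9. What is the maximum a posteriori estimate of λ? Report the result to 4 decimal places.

λ̂_MAP = 0.2030

The Exponential(rate=λ) likelihood is ∝ λ^n e^(−λΣtᵢ). Here n = 7 and Σtᵢ = 8.6 + 10.5 + 0.9 + 9.1 + 11.2 + 7 + 0.9 = 48.2.
Posterior ∝ λ^4e^(−6λ) · λ^7e^(−48.2λ) = λ^11e^(−54.2λ), i.e. Gamma(12, 54.2).
Mode = (a−1)/b = 11/54.2 ≈ 0.2030.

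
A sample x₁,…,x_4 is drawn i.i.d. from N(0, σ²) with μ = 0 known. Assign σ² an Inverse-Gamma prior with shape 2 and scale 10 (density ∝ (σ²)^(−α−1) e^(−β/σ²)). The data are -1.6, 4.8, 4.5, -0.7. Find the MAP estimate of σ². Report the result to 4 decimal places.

Sum of squared deviations about the known mean: SS = (-1.6−0)² + (4.8−0)² + (4.5−0)² + (-0.7−0)² = 46.34.
The Normal likelihood contributes (σ²)^(−n/2) exp(−SS/(2σ²)), so the posterior is Inverse-Gamma(α + n/2, β + SS/2) = Inverse-Gamma(4, 33.17).
The mode of Inverse-Gamma(a, b) is b/(a+1) = 33.17/5 ≈ 6.6340.

σ̂²_MAP = 6.6340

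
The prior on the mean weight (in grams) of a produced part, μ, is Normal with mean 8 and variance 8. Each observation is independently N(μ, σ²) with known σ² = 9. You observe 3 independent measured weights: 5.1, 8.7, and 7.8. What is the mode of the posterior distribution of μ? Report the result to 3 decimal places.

n = 3; x̄ = (5.1 + 8.7 + 7.8)/3 = 21.6/3 = 7.2.
For a Normal prior and Normal likelihood with known variance, the posterior is Normal; its mode equals its mean, the precision-weighted average.
Prior precision 1/σ₀² = 1/8 = 0.125; data precision n/σ² = 3/9 = 1/3.
μ̂ = (0.125·8 + (1/3)·7.2) / (0.125 + 1/3) = 3.4/(11/24) = 408/55 ≈ 7.418.

μ̂_MAP = 7.418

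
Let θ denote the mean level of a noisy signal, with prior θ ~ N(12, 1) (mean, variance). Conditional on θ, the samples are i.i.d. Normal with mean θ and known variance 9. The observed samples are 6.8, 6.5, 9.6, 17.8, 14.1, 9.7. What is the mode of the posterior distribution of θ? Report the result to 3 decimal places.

θ̂_MAP = 11.500

n = 6; x̄ = (6.8 + 6.5 + 9.6 + 17.8 + 14.1 + 9.7)/6 = 64.5/6 = 10.75.
For a Normal prior and Normal likelihood with known variance, the posterior is Normal; its mode equals its mean, the precision-weighted average.
Prior precision 1/σ₀² = 1/1 = 1; data precision n/σ² = 6/9 = 2/3.
θ̂ = (1·12 + (2/3)·10.75) / (1 + 2/3) = (115/6)/(5/3) = 11.500.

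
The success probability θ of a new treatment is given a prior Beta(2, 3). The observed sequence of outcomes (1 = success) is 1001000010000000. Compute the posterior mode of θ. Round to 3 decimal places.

θ̂_MAP = 0.211

Prior: Beta(2, 3).
Data: 3 successes in 16 trials (from the sequence). The binomial likelihood contributes θ^3(1−θ)^13, so the posterior is Beta(2+3, 3+13) = Beta(5, 16).
For Beta(a, b) with a, b > 1 the mode is (a−1)/(a+b−2) = 4/19 ≈ 0.211.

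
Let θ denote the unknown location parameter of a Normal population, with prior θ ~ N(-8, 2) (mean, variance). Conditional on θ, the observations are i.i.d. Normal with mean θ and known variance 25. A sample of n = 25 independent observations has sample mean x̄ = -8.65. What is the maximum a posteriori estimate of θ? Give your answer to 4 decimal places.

θ̂_MAP = -8.4333

n = 25, x̄ = -8.65.
For a Normal prior and Normal likelihood with known variance, the posterior is Normal; its mode equals its mean, the precision-weighted average.
Prior precision 1/σ₀² = 1/2 = 0.5; data precision n/σ² = 25/25 = 1.
θ̂ = (0.5·(-8) + 1·(-8.65)) / (0.5 + 1) = (-12.65)/1.5 = -253/30 ≈ -8.4333.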